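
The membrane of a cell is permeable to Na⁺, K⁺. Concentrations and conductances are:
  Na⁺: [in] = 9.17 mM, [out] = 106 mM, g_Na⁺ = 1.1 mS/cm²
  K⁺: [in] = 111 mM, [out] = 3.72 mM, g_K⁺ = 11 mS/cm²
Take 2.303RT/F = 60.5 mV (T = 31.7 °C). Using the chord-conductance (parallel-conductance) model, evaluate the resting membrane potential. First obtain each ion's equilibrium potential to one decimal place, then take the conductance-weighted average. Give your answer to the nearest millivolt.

-75 mV

E_Na⁺ = (60.5/1)·log₁₀(106/9.17) = 64.3 mV
E_K⁺ = (60.5/1)·log₁₀(3.72/111) = -89.2 mV
Vm = (Σ gᵢEᵢ)/(Σ gᵢ) = (1.1·64.3 + 11·-89.2) / (1.1 + 11)
= -910.47 / 12.1 = -75.25 mV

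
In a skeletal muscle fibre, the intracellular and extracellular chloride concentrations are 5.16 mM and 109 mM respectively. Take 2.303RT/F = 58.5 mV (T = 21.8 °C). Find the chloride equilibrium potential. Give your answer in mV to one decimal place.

E = (58.5/z) · log₁₀([Cl⁻]_out/[Cl⁻]_in) with z = -1.
For an anion, dividing by z = -1 reverses the sign.
= (58.5/-1) · log₁₀(109/5.16) = -58.50 · log₁₀(21.12)
= -58.50 · (1.3248) = -77.50 mV

-77.5 mV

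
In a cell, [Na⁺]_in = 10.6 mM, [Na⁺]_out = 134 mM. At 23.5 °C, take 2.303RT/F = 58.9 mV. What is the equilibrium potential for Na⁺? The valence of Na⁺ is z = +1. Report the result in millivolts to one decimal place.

64.9 mV

E = (58.9/z) · log₁₀([Na⁺]_out/[Na⁺]_in) with z = +1.
= (58.9/1) · log₁₀(134/10.6) = 58.90 · log₁₀(12.64)
= 58.90 · (1.1018) = 64.90 mV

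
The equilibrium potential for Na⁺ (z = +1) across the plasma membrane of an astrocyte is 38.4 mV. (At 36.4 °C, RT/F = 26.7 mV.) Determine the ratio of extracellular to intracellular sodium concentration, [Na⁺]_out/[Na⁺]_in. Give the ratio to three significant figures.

ln([out]/[in]) = E·z/(26.7) = 38.4 × 1 / 26.7 = 1.4382
[out]/[in] = e^(1.4382) = 4.213

4.21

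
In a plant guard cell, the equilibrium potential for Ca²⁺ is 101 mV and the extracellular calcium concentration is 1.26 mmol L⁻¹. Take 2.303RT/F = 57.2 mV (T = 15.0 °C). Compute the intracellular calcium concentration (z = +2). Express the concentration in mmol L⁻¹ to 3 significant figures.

0.000371 mmol L⁻¹

Nernst: E = (57.2/2) · log₁₀([out]/[in]), so log₁₀([out]/[in]) = 101.0 × 2 / 57.2 = 3.5315.
[out]/[in] = 10^(3.5315) = 3400.
[in] = 1.26 / 3400 = 0.0003706 mmol L⁻¹.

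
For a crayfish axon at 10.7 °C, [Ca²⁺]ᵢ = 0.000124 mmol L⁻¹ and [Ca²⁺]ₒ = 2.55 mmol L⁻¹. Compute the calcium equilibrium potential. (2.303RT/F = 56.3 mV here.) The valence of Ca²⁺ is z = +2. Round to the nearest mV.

E = (56.3/z) · log₁₀([Ca²⁺]_out/[Ca²⁺]_in) with z = +2.
= (56.3/2) · log₁₀(2.55/0.000124) = 28.15 · log₁₀(2.056e+04)
= 28.15 · (4.3131) = 121.41 mV

121 mV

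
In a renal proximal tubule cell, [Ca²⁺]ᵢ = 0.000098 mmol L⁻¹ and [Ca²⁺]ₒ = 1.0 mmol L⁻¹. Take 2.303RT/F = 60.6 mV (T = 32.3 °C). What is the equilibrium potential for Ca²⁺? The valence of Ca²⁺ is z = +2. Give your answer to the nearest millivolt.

121 mV

E = (60.6/z) · log₁₀([Ca²⁺]_out/[Ca²⁺]_in) with z = +2.
= (60.6/2) · log₁₀(1.0/0.000098) = 30.30 · log₁₀(1.02e+04)
= 30.30 · (4.0088) = 121.47 mV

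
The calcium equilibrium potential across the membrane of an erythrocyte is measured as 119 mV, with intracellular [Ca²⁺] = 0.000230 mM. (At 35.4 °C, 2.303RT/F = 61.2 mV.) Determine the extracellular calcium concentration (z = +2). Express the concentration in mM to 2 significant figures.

Nernst: E = (61.2/2) · log₁₀([out]/[in]), so log₁₀([out]/[in]) = 119.0 × 2 / 61.2 = 3.8889.
[out]/[in] = 10^(3.8889) = 7743.
[out] = 7743 × 0.000230 = 1.781 mM.

1.8 mM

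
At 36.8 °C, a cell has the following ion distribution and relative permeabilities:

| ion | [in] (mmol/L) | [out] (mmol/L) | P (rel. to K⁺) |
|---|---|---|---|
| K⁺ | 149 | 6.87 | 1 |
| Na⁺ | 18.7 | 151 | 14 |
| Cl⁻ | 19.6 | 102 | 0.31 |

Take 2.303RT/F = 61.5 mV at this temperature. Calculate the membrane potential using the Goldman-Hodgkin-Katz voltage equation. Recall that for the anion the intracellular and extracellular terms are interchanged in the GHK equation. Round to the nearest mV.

Vm = 61.5 · log₁₀[(Σ P·[cation]ₒ + Σ P·[anion]ᵢ) / (Σ P·[cation]ᵢ + Σ P·[anion]ₒ)]
Numerator = 1×6.87 + 14×151 + 0.31×19.6 = 2127
Denominator = 1×149 + 14×18.7 + 0.31×102 = 442.4
Vm = 61.5 · log₁₀(4.8075) = 61.5 × (0.6819) = 41.94 mV

42 mV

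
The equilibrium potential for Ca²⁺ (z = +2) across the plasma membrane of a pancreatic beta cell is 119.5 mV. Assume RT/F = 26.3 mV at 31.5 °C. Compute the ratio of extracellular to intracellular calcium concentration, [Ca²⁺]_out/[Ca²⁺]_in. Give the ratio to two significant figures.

8800

ln([out]/[in]) = E·z/(26.3) = 119.5 × 2 / 26.3 = 9.0875
[out]/[in] = e^(9.0875) = 8844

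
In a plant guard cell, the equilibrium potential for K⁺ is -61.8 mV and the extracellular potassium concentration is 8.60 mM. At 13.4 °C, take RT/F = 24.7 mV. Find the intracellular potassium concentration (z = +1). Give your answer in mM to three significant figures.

105 mM

Nernst: E = (24.7/1) · ln([out]/[in]), so ln([out]/[in]) = -61.8 × 1 / 24.7 = -2.5020.
[out]/[in] = e^(-2.5020) = 0.08192.
[in] = 8.60 / 0.08192 = 105 mM.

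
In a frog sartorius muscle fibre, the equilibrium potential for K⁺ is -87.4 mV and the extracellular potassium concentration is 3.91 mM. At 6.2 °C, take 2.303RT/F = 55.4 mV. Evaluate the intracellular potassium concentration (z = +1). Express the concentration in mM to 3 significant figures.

148 mM

Nernst: E = (55.4/1) · log₁₀([out]/[in]), so log₁₀([out]/[in]) = -87.4 × 1 / 55.4 = -1.5776.
[out]/[in] = 10^(-1.5776) = 0.02645.
[in] = 3.91 / 0.02645 = 147.8 mM.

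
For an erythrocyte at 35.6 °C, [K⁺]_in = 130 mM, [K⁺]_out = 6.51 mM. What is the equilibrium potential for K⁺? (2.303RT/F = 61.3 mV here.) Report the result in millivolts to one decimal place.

E = (61.3/z) · log₁₀([K⁺]_out/[K⁺]_in) with z = +1.
= (61.3/1) · log₁₀(6.51/130) = 61.30 · log₁₀(0.05008)
= 61.30 · (-1.3004) = -79.71 mV

-79.7 mV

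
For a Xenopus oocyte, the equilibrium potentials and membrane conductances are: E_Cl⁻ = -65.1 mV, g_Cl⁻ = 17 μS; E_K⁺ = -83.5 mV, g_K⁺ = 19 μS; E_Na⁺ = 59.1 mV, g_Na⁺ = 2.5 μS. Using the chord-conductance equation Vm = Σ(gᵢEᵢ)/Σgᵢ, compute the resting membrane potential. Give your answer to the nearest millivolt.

Σ gᵢEᵢ = 17·(-65.1) + 19·(-83.5) + 2.5·(59.1) = -2545.45
Σ gᵢ = 17 + 19 + 2.5 = 38.5
Vm = -2545.45 / 38.5 = -66.12 mV

-66 mV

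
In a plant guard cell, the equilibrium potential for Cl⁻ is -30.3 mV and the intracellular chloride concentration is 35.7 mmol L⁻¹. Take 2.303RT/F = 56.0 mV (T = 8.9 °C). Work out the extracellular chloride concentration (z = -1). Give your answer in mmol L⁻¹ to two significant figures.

120 mmol L⁻¹

Nernst: E = (56.0/-1) · log₁₀([out]/[in]), so log₁₀([out]/[in]) = -30.3 × -1 / 56.0 = 0.5411.
[out]/[in] = 10^(0.5411) = 3.476.
[out] = 3.476 × 35.7 = 124.1 mmol L⁻¹.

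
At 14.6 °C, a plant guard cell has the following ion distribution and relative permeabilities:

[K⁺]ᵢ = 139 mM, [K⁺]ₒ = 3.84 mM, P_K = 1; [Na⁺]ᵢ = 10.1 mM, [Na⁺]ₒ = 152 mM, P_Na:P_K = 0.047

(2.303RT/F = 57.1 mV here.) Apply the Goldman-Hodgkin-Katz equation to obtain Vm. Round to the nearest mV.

-63 mV

Vm = 57.1 · log₁₀[(Σ P·[cation]ₒ + Σ P·[anion]ᵢ) / (Σ P·[cation]ᵢ + Σ P·[anion]ₒ)]
Numerator = 1×3.84 + 0.047×152 = 10.98
Denominator = 1×139 + 0.047×10.1 = 139.5
Vm = 57.1 · log₁₀(0.078753) = 57.1 × (-1.1037) = -63.02 mV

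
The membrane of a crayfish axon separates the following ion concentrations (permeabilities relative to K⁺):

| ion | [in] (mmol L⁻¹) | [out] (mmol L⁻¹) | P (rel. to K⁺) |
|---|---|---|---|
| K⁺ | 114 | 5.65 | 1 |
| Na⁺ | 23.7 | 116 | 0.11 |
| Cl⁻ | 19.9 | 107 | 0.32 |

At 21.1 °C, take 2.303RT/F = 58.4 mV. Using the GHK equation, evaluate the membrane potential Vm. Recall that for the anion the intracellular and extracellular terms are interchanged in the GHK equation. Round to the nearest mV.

Vm = 58.4 · log₁₀[(Σ P·[cation]ₒ + Σ P·[anion]ᵢ) / (Σ P·[cation]ᵢ + Σ P·[anion]ₒ)]
Numerator = 1×5.65 + 0.11×116 + 0.32×19.9 = 24.78
Denominator = 1×114 + 0.11×23.7 + 0.32×107 = 150.8
Vm = 58.4 · log₁₀(0.16426) = 58.4 × (-0.7845) = -45.81 mV

-46 mV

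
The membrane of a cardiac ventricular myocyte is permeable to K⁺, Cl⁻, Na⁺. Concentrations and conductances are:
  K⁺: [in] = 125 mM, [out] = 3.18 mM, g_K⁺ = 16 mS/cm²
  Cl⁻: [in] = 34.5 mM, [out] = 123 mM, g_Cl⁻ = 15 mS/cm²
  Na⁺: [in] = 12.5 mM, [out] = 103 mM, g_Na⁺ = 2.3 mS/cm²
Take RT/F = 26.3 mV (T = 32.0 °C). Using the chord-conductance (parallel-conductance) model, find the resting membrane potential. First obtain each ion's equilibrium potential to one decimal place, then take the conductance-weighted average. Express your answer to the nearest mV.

E_K⁺ = (26.3/1)·ln(3.18/125) = -96.6 mV
E_Cl⁻ = (26.3/-1)·ln(123/34.5) = -33.4 mV
E_Na⁺ = (26.3/1)·ln(103/12.5) = 55.5 mV
Vm = (Σ gᵢEᵢ)/(Σ gᵢ) = (16·-96.6 + 15·-33.4 + 2.3·55.5) / (16 + 15 + 2.3)
= -1918.95 / 33.3 = -57.63 mV

-58 mV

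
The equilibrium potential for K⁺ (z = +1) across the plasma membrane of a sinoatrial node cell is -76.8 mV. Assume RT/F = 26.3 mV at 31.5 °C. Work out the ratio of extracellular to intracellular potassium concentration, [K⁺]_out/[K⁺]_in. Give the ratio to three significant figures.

0.0539

ln([out]/[in]) = E·z/(26.3) = -76.8 × 1 / 26.3 = -2.9202
[out]/[in] = e^(-2.9202) = 0.05393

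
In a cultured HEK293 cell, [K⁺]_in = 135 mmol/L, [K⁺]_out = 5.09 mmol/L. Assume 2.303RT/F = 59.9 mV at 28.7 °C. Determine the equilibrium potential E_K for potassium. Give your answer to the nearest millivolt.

-85 mV

E = (59.9/z) · log₁₀([K⁺]_out/[K⁺]_in) with z = +1.
= (59.9/1) · log₁₀(5.09/135) = 59.90 · log₁₀(0.0377)
= 59.90 · (-1.4236) = -85.27 mV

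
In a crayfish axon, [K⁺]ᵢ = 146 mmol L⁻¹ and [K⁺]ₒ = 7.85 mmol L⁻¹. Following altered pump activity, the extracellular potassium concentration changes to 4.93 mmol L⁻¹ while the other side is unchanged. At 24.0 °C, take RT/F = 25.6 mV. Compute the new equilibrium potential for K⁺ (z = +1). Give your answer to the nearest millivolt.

After the shift: [K⁺]_out = 4.93, [K⁺]_in = 146 mmol L⁻¹.
E_new = (25.6/1)·ln(4.93/146) = 25.60 · (-3.3883) = -86.74 mV

-87 mV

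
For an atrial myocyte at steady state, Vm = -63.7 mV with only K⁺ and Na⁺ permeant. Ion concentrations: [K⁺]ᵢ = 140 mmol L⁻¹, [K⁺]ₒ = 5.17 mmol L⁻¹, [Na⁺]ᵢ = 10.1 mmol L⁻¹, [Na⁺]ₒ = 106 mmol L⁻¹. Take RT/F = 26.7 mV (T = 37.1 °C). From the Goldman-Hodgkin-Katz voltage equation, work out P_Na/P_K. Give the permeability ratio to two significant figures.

Let α = P_Na/P_K. GHK: Vm = 26.7·ln[(Kₒ + α·Naₒ)/(Kᵢ + α·Naᵢ)].
e^(Vm/26.7) = e^(-63.7/26.7) = 0.092018
So 0.092018·(Kᵢ + α·Naᵢ) = Kₒ + α·Naₒ → α = (0.092018·140.0 − 5.17) / (106.0 − 0.092018·10.1)
α = (12.88 − 5.17) / (106.0 − 0.9294) = 7.713/105.1 = 0.0734

0.073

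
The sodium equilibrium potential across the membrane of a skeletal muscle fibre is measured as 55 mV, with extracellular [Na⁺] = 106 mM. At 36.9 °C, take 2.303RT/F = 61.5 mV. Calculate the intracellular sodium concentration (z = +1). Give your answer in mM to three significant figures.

13.5 mM

Nernst: E = (61.5/1) · log₁₀([out]/[in]), so log₁₀([out]/[in]) = 55.0 × 1 / 61.5 = 0.8943.
[out]/[in] = 10^(0.8943) = 7.84.
[in] = 106 / 7.84 = 13.52 mM.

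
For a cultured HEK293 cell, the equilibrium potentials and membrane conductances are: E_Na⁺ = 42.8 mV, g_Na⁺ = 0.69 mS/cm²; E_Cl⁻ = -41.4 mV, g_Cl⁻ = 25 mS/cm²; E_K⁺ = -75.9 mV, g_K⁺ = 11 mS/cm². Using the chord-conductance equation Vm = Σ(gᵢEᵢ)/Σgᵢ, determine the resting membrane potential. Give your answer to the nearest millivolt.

-50 mV

Σ gᵢEᵢ = 0.69·(42.8) + 25·(-41.4) + 11·(-75.9) = -1840.37
Σ gᵢ = 0.69 + 25 + 11 = 36.69
Vm = -1840.37 / 36.69 = -50.16 mV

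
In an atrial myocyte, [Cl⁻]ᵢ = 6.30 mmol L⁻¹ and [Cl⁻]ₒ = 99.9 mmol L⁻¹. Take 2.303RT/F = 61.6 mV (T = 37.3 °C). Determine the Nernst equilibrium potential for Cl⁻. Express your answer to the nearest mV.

E = (61.6/z) · log₁₀([Cl⁻]_out/[Cl⁻]_in) with z = -1.
For an anion, dividing by z = -1 reverses the sign.
= (61.6/-1) · log₁₀(99.9/6.30) = -61.60 · log₁₀(15.86)
= -61.60 · (1.2002) = -73.93 mV

-74 mV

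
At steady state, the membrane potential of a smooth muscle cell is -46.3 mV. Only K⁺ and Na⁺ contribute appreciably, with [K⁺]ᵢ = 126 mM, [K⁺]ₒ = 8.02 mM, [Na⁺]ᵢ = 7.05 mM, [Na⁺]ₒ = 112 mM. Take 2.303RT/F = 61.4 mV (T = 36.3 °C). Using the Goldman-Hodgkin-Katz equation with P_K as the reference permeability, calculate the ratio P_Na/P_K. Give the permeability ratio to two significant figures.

0.13

Let α = P_Na/P_K. GHK: Vm = 61.4·log₁₀[(Kₒ + α·Naₒ)/(Kᵢ + α·Naᵢ)].
10^(Vm/61.4) = 10^(-46.3/61.4) = 0.17617
So 0.17617·(Kᵢ + α·Naᵢ) = Kₒ + α·Naₒ → α = (0.17617·126.0 − 8.02) / (112.0 − 0.17617·7.05)
α = (22.2 − 8.02) / (112.0 − 1.242) = 14.18/110.8 = 0.128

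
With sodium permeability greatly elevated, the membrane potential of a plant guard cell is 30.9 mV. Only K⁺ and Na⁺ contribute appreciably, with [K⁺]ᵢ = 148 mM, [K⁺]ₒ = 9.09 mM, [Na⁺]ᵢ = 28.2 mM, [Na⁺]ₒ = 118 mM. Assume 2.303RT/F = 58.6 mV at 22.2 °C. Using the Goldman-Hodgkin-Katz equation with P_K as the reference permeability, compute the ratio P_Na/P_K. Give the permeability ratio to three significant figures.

21.2

Let α = P_Na/P_K. GHK: Vm = 58.6·log₁₀[(Kₒ + α·Naₒ)/(Kᵢ + α·Naᵢ)].
10^(Vm/58.6) = 10^(30.9/58.6) = 3.3675
So 3.3675·(Kᵢ + α·Naᵢ) = Kₒ + α·Naₒ → α = (3.3675·148.0 − 9.09) / (118.0 − 3.3675·28.2)
α = (498.4 − 9.09) / (118.0 − 94.96) = 489.3/23.04 = 21.24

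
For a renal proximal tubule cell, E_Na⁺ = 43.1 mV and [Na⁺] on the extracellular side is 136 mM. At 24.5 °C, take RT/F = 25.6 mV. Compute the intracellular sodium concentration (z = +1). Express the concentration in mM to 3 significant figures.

25.3 mM

Nernst: E = (25.6/1) · ln([out]/[in]), so ln([out]/[in]) = 43.1 × 1 / 25.6 = 1.6836.
[out]/[in] = e^(1.6836) = 5.385.
[in] = 136 / 5.385 = 25.26 mM.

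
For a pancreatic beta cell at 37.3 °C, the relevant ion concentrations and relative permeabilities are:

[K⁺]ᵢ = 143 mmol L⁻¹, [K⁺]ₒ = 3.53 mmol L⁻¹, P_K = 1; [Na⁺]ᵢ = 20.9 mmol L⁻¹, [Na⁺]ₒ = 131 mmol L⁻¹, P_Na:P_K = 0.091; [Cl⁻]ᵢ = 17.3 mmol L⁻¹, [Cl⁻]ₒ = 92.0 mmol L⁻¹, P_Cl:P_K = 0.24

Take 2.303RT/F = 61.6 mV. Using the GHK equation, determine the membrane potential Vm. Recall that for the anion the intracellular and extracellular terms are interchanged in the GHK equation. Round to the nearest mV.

Vm = 61.6 · log₁₀[(Σ P·[cation]ₒ + Σ P·[anion]ᵢ) / (Σ P·[cation]ᵢ + Σ P·[anion]ₒ)]
Numerator = 1×3.53 + 0.091×131 + 0.24×17.3 = 19.6
Denominator = 1×143 + 0.091×20.9 + 0.24×92.0 = 167
Vm = 61.6 · log₁₀(0.1174) = 61.6 × (-0.9303) = -57.31 mV

-57 mV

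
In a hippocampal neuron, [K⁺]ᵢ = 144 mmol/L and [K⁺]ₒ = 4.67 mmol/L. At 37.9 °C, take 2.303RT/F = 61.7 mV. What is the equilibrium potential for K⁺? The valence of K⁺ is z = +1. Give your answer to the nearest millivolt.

-92 mV

E = (61.7/z) · log₁₀([K⁺]_out/[K⁺]_in) with z = +1.
= (61.7/1) · log₁₀(4.67/144) = 61.70 · log₁₀(0.03243)
= 61.70 · (-1.4890) = -91.87 mV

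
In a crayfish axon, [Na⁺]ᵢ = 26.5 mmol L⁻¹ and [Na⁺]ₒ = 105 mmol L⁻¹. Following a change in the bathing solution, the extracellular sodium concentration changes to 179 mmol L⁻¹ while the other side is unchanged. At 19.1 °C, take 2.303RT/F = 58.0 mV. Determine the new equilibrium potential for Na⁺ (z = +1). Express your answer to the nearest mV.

After the shift: [Na⁺]_out = 179, [Na⁺]_in = 26.5 mmol L⁻¹.
E_new = (58.0/1)·log₁₀(179/26.5) = 58.00 · (0.8296) = 48.12 mV

48 mV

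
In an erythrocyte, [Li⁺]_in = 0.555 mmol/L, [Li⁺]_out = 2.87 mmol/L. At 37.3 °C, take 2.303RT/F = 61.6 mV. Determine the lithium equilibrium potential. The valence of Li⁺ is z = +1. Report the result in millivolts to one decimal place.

44.0 mV

E = (61.6/z) · log₁₀([Li⁺]_out/[Li⁺]_in) with z = +1.
= (61.6/1) · log₁₀(2.87/0.555) = 61.60 · log₁₀(5.171)
= 61.60 · (0.7136) = 43.96 mV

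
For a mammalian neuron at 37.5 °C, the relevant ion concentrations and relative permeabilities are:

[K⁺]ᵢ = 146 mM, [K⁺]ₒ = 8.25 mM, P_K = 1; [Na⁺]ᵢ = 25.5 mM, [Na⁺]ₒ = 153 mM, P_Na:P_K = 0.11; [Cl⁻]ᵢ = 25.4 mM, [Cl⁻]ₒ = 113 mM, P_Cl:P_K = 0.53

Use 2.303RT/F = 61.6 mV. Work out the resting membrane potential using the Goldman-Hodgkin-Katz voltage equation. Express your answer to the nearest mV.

-45 mV

Vm = 61.6 · log₁₀[(Σ P·[cation]ₒ + Σ P·[anion]ᵢ) / (Σ P·[cation]ᵢ + Σ P·[anion]ₒ)]
Numerator = 1×8.25 + 0.11×153 + 0.53×25.4 = 38.54
Denominator = 1×146 + 0.11×25.5 + 0.53×113 = 208.7
Vm = 61.6 · log₁₀(0.18468) = 61.6 × (-0.7336) = -45.19 mV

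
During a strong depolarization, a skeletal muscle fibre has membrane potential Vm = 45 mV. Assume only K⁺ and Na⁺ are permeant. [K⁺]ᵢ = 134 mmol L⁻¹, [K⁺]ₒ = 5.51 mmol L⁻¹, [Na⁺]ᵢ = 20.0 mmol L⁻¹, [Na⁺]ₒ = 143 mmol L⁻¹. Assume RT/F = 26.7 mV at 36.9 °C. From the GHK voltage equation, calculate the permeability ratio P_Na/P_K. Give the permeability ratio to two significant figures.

20

Let α = P_Na/P_K. GHK: Vm = 26.7·ln[(Kₒ + α·Naₒ)/(Kᵢ + α·Naᵢ)].
e^(Vm/26.7) = e^(45.0/26.7) = 5.3946
So 5.3946·(Kᵢ + α·Naᵢ) = Kₒ + α·Naₒ → α = (5.3946·134.0 − 5.51) / (143.0 − 5.3946·20.0)
α = (722.9 − 5.51) / (143.0 − 107.9) = 717.4/35.11 = 20.43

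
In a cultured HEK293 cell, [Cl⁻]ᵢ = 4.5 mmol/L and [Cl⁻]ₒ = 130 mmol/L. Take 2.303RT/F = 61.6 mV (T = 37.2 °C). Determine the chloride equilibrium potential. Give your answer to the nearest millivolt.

E = (61.6/z) · log₁₀([Cl⁻]_out/[Cl⁻]_in) with z = -1.
For an anion, dividing by z = -1 reverses the sign.
= (61.6/-1) · log₁₀(130/4.5) = -61.60 · log₁₀(28.89)
= -61.60 · (1.4607) = -89.98 mV

-90 mV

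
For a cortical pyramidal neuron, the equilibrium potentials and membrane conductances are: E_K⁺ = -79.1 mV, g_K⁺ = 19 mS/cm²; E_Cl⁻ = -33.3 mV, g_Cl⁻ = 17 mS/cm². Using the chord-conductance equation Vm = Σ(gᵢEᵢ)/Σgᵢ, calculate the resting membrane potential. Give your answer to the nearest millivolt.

-57 mV

Σ gᵢEᵢ = 19·(-79.1) + 17·(-33.3) = -2069.00
Σ gᵢ = 19 + 17 = 36
Vm = -2069.00 / 36 = -57.47 mV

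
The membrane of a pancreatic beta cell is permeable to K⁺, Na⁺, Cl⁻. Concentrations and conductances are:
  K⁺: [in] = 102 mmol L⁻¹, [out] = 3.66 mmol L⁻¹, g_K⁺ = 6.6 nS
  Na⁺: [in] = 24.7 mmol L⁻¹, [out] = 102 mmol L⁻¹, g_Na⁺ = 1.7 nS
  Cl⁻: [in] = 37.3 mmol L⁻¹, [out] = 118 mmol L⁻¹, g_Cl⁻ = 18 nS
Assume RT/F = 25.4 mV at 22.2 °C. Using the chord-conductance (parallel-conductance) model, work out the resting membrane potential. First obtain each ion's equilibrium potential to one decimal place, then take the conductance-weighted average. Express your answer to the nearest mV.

-39 mV

E_K⁺ = (25.4/1)·ln(3.66/102) = -84.5 mV
E_Na⁺ = (25.4/1)·ln(102/24.7) = 36.0 mV
E_Cl⁻ = (25.4/-1)·ln(118/37.3) = -29.3 mV
Vm = (Σ gᵢEᵢ)/(Σ gᵢ) = (6.6·-84.5 + 1.7·36.0 + 18·-29.3) / (6.6 + 1.7 + 18)
= -1023.90 / 26.3 = -38.93 mV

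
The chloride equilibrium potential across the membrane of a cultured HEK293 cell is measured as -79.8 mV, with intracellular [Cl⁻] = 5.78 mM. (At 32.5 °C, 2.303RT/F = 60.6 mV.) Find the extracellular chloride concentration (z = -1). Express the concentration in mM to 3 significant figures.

120 mM

Nernst: E = (60.6/-1) · log₁₀([out]/[in]), so log₁₀([out]/[in]) = -79.8 × -1 / 60.6 = 1.3168.
[out]/[in] = 10^(1.3168) = 20.74.
[out] = 20.74 × 5.78 = 119.9 mM.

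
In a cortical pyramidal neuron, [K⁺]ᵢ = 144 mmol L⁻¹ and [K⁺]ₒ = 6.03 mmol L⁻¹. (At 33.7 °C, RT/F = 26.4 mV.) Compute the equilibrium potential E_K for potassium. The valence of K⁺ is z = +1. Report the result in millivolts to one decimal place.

-83.8 mV

E = (26.4/z) · ln([K⁺]_out/[K⁺]_in) with z = +1.
= (26.4/1) · ln(6.03/144) = 26.40 · ln(0.04188)
= 26.40 · (-3.1731) = -83.77 mV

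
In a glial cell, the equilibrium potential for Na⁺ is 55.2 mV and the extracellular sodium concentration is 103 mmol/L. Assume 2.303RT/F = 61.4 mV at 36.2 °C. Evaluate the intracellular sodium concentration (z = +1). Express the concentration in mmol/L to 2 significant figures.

Nernst: E = (61.4/1) · log₁₀([out]/[in]), so log₁₀([out]/[in]) = 55.2 × 1 / 61.4 = 0.8990.
[out]/[in] = 10^(0.8990) = 7.925.
[in] = 103 / 7.925 = 13 mmol/L.

13 mmol/L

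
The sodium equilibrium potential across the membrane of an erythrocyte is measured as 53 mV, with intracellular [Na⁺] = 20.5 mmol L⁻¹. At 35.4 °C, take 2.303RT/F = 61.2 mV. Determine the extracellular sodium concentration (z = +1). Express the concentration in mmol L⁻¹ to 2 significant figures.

Nernst: E = (61.2/1) · log₁₀([out]/[in]), so log₁₀([out]/[in]) = 53.0 × 1 / 61.2 = 0.8660.
[out]/[in] = 10^(0.8660) = 7.345.
[out] = 7.345 × 20.5 = 150.6 mmol L⁻¹.

150 mmol L⁻¹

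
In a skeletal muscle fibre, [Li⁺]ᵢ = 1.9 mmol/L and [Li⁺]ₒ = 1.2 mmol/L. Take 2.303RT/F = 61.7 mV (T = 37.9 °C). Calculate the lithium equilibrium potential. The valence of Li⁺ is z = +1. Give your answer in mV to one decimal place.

-12.3 mV

E = (61.7/z) · log₁₀([Li⁺]_out/[Li⁺]_in) with z = +1.
= (61.7/1) · log₁₀(1.2/1.9) = 61.70 · log₁₀(0.6316)
= 61.70 · (-0.1996) = -12.31 mV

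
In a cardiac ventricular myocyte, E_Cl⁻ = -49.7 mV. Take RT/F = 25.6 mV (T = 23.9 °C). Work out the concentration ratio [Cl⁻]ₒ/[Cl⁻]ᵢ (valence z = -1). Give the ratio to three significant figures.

6.97

ln([out]/[in]) = E·z/(25.6) = -49.7 × -1 / 25.6 = 1.9414
[out]/[in] = e^(1.9414) = 6.969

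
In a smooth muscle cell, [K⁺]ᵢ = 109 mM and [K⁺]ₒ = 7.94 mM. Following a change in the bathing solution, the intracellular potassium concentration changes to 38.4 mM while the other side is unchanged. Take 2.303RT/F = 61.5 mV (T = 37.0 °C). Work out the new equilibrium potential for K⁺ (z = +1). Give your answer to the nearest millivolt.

-42 mV

After the shift: [K⁺]_out = 7.94, [K⁺]_in = 38.4 mM.
E_new = (61.5/1)·log₁₀(7.94/38.4) = 61.50 · (-0.6845) = -42.10 mV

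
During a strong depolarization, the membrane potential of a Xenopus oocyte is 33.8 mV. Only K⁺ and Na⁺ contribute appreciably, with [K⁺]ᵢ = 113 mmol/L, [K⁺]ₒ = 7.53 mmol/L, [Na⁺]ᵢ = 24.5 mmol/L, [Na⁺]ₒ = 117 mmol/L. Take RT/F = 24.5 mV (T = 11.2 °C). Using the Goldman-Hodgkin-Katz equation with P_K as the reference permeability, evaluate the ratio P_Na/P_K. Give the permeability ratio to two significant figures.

22

Let α = P_Na/P_K. GHK: Vm = 24.5·ln[(Kₒ + α·Naₒ)/(Kᵢ + α·Naᵢ)].
e^(Vm/24.5) = e^(33.8/24.5) = 3.9733
So 3.9733·(Kᵢ + α·Naᵢ) = Kₒ + α·Naₒ → α = (3.9733·113.0 − 7.53) / (117.0 − 3.9733·24.5)
α = (449 − 7.53) / (117.0 − 97.35) = 441.5/19.65 = 22.46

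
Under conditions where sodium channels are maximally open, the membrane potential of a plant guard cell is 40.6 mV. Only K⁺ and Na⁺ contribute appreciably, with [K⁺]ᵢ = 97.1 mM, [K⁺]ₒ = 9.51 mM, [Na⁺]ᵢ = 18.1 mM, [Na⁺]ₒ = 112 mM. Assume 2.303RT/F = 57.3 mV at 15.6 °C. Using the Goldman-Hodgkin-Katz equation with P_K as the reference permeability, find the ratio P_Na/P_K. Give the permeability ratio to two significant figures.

25

Let α = P_Na/P_K. GHK: Vm = 57.3·log₁₀[(Kₒ + α·Naₒ)/(Kᵢ + α·Naᵢ)].
10^(Vm/57.3) = 10^(40.6/57.3) = 5.1115
So 5.1115·(Kᵢ + α·Naᵢ) = Kₒ + α·Naₒ → α = (5.1115·97.1 − 9.51) / (112.0 − 5.1115·18.1)
α = (496.3 − 9.51) / (112.0 − 92.52) = 486.8/19.48 = 24.99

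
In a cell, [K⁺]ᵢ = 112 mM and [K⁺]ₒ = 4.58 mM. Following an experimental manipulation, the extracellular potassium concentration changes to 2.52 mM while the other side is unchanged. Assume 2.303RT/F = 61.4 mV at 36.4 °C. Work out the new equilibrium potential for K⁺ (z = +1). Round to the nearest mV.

After the shift: [K⁺]_out = 2.52, [K⁺]_in = 112 mM.
E_new = (61.4/1)·log₁₀(2.52/112) = 61.40 · (-1.6478) = -101.18 mV

-101 mV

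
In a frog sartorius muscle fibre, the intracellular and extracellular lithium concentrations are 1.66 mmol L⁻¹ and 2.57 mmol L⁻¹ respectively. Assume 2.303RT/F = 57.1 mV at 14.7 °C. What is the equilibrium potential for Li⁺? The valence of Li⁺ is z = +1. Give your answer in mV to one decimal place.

10.8 mV

E = (57.1/z) · log₁₀([Li⁺]_out/[Li⁺]_in) with z = +1.
= (57.1/1) · log₁₀(2.57/1.66) = 57.10 · log₁₀(1.548)
= 57.10 · (0.1898) = 10.84 mV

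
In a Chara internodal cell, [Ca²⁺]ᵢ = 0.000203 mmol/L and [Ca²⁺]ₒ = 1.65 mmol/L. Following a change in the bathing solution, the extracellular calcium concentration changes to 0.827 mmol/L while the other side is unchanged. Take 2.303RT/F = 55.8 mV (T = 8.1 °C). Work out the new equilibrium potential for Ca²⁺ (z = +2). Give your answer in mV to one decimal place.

100.7 mV

After the shift: [Ca²⁺]_out = 0.827, [Ca²⁺]_in = 0.000203 mmol/L.
E_new = (55.8/2)·log₁₀(0.827/0.000203) = 27.90 · (3.6100) = 100.72 mV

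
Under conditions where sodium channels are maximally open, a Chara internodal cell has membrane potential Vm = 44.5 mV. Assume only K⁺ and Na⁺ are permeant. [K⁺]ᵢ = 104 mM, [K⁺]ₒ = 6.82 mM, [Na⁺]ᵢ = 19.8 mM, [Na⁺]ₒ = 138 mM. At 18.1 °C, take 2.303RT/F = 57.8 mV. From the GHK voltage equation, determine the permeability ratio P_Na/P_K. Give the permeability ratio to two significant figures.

28

Let α = P_Na/P_K. GHK: Vm = 57.8·log₁₀[(Kₒ + α·Naₒ)/(Kᵢ + α·Naᵢ)].
10^(Vm/57.8) = 10^(44.5/57.8) = 5.887
So 5.887·(Kᵢ + α·Naᵢ) = Kₒ + α·Naₒ → α = (5.887·104.0 − 6.82) / (138.0 − 5.887·19.8)
α = (612.3 − 6.82) / (138.0 − 116.6) = 605.4/21.44 = 28.24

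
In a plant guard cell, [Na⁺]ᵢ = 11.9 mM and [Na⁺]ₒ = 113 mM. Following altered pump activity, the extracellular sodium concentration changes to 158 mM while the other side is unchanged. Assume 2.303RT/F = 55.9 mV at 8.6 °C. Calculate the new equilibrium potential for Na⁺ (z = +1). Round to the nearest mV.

After the shift: [Na⁺]_out = 158, [Na⁺]_in = 11.9 mM.
E_new = (55.9/1)·log₁₀(158/11.9) = 55.90 · (1.1231) = 62.78 mV

63 mV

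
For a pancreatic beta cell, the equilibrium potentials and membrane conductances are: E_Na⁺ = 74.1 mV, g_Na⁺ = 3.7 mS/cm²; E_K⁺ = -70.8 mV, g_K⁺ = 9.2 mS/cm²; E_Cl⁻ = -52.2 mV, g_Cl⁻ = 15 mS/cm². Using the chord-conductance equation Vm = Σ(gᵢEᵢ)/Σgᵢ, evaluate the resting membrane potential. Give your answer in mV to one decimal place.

Σ gᵢEᵢ = 3.7·(74.1) + 9.2·(-70.8) + 15·(-52.2) = -1160.19
Σ gᵢ = 3.7 + 9.2 + 15 = 27.9
Vm = -1160.19 / 27.9 = -41.58 mV

-41.6 mV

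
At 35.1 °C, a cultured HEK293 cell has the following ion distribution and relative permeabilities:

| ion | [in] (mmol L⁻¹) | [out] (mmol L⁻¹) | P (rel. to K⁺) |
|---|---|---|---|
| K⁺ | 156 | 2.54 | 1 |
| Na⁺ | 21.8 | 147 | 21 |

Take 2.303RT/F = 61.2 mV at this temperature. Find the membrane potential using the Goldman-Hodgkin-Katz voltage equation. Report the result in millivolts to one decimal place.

43.0 mV

Vm = 61.2 · log₁₀[(Σ P·[cation]ₒ + Σ P·[anion]ᵢ) / (Σ P·[cation]ᵢ + Σ P·[anion]ₒ)]
Numerator = 1×2.54 + 21×147 = 3090
Denominator = 1×156 + 21×21.8 = 613.8
Vm = 61.2 · log₁₀(5.0335) = 61.2 × (0.7019) = 42.95 mV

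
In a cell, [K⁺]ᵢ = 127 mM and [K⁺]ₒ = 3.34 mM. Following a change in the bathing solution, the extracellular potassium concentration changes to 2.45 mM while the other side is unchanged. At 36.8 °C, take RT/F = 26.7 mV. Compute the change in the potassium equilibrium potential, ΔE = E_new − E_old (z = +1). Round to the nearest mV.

E_old = (26.7/1)·ln(3.34/127) = -97.14 mV
E_new = (26.7/1)·ln(2.45/127) = -105.41 mV
ΔE = -105.41 − (-97.14) = -8.27 mV

-8 mV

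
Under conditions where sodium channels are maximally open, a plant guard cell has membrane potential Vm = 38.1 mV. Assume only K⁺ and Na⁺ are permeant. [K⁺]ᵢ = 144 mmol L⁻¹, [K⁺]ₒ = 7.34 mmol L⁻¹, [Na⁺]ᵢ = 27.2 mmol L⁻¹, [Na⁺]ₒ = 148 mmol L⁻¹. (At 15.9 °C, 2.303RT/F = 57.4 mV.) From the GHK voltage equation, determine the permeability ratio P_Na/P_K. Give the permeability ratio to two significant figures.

Let α = P_Na/P_K. GHK: Vm = 57.4·log₁₀[(Kₒ + α·Naₒ)/(Kᵢ + α·Naᵢ)].
10^(Vm/57.4) = 10^(38.1/57.4) = 4.6107
So 4.6107·(Kᵢ + α·Naᵢ) = Kₒ + α·Naₒ → α = (4.6107·144.0 − 7.34) / (148.0 − 4.6107·27.2)
α = (663.9 − 7.34) / (148.0 − 125.4) = 656.6/22.59 = 29.07

29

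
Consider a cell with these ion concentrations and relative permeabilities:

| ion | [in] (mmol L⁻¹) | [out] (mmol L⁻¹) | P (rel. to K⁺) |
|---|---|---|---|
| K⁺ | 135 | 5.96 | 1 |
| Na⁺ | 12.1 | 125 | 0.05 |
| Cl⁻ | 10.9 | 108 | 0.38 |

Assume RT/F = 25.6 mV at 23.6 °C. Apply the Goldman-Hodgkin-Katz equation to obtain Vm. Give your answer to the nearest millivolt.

-61 mV

Vm = 25.6 · ln[(Σ P·[cation]ₒ + Σ P·[anion]ᵢ) / (Σ P·[cation]ᵢ + Σ P·[anion]ₒ)]
Numerator = 1×5.96 + 0.05×125 + 0.38×10.9 = 16.35
Denominator = 1×135 + 0.05×12.1 + 0.38×108 = 176.6
Vm = 25.6 · ln(0.09257) = 25.6 × (-2.3798) = -60.92 mV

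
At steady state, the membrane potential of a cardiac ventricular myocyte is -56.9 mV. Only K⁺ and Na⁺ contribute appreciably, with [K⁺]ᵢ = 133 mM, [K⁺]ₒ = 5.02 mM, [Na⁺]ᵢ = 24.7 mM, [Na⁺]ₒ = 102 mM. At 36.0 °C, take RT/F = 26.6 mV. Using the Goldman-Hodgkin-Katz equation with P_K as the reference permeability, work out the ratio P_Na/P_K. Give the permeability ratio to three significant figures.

0.107

Let α = P_Na/P_K. GHK: Vm = 26.6·ln[(Kₒ + α·Naₒ)/(Kᵢ + α·Naᵢ)].
e^(Vm/26.6) = e^(-56.9/26.6) = 0.11776
So 0.11776·(Kᵢ + α·Naᵢ) = Kₒ + α·Naₒ → α = (0.11776·133.0 − 5.02) / (102.0 − 0.11776·24.7)
α = (15.66 − 5.02) / (102.0 − 2.909) = 10.64/99.09 = 0.1074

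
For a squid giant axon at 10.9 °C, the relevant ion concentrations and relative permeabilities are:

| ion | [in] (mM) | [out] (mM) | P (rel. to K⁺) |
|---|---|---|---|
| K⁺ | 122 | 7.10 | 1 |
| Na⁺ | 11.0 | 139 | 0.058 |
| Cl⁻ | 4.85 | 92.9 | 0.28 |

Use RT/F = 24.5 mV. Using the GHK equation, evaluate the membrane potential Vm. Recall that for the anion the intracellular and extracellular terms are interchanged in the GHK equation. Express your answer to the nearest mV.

-54 mV

Vm = 24.5 · ln[(Σ P·[cation]ₒ + Σ P·[anion]ᵢ) / (Σ P·[cation]ᵢ + Σ P·[anion]ₒ)]
Numerator = 1×7.10 + 0.058×139 + 0.28×4.85 = 16.52
Denominator = 1×122 + 0.058×11.0 + 0.28×92.9 = 148.7
Vm = 24.5 · ln(0.11113) = 24.5 × (-2.1970) = -53.83 mV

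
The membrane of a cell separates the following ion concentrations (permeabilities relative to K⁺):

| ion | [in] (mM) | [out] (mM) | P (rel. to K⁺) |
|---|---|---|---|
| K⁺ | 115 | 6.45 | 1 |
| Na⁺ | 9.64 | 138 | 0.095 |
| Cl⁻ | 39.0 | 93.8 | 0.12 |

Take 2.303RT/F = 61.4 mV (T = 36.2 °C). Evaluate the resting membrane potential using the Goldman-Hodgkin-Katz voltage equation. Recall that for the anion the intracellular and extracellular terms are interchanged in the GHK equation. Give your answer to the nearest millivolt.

Vm = 61.4 · log₁₀[(Σ P·[cation]ₒ + Σ P·[anion]ᵢ) / (Σ P·[cation]ᵢ + Σ P·[anion]ₒ)]
Numerator = 1×6.45 + 0.095×138 + 0.12×39.0 = 24.24
Denominator = 1×115 + 0.095×9.64 + 0.12×93.8 = 127.2
Vm = 61.4 · log₁₀(0.19061) = 61.4 × (-0.7199) = -44.20 mV

-44 mV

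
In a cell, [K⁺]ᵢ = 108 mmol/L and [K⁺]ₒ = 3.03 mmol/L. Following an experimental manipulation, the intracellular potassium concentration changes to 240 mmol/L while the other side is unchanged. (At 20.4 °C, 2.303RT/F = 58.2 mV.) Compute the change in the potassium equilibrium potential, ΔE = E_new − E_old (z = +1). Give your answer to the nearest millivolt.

-20 mV

E_old = (58.2/1)·log₁₀(3.03/108) = -90.33 mV
E_new = (58.2/1)·log₁₀(3.03/240) = -110.51 mV
ΔE = -110.51 − (-90.33) = -20.18 mV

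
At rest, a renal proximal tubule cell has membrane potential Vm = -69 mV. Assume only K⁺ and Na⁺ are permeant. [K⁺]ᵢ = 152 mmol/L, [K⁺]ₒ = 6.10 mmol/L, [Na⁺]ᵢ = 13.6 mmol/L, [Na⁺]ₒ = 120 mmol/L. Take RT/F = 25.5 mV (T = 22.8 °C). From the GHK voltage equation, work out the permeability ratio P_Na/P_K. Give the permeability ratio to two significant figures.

Let α = P_Na/P_K. GHK: Vm = 25.5·ln[(Kₒ + α·Naₒ)/(Kᵢ + α·Naᵢ)].
e^(Vm/25.5) = e^(-69.0/25.5) = 0.066811
So 0.066811·(Kᵢ + α·Naᵢ) = Kₒ + α·Naₒ → α = (0.066811·152.0 − 6.1) / (120.0 − 0.066811·13.6)
α = (10.16 − 6.1) / (120.0 − 0.9086) = 4.055/119.1 = 0.03405

0.034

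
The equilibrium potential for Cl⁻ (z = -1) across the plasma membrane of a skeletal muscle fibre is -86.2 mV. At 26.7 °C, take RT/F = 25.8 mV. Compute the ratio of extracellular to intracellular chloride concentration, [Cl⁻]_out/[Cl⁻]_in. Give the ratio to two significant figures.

28

ln([out]/[in]) = E·z/(25.8) = -86.2 × -1 / 25.8 = 3.3411
[out]/[in] = e^(3.3411) = 28.25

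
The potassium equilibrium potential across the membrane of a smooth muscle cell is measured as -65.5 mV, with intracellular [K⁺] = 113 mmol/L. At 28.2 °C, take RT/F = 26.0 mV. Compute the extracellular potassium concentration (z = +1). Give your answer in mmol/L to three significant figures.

Nernst: E = (26.0/1) · ln([out]/[in]), so ln([out]/[in]) = -65.5 × 1 / 26.0 = -2.5192.
[out]/[in] = e^(-2.5192) = 0.08052.
[out] = 0.08052 × 113 = 9.099 mmol/L.

9.10 mmol/L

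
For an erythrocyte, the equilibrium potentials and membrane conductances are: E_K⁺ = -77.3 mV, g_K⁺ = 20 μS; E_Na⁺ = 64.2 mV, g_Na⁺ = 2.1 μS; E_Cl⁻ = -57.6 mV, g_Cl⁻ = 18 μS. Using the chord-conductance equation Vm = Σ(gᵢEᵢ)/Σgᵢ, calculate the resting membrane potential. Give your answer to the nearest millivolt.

-61 mV

Σ gᵢEᵢ = 20·(-77.3) + 2.1·(64.2) + 18·(-57.6) = -2447.98
Σ gᵢ = 20 + 2.1 + 18 = 40.1
Vm = -2447.98 / 40.1 = -61.05 mV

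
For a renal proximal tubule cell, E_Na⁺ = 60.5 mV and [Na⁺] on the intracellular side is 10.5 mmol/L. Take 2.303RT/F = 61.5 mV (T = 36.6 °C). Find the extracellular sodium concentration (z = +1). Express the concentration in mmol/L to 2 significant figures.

100 mmol/L

Nernst: E = (61.5/1) · log₁₀([out]/[in]), so log₁₀([out]/[in]) = 60.5 × 1 / 61.5 = 0.9837.
[out]/[in] = 10^(0.9837) = 9.633.
[out] = 9.633 × 10.5 = 101.1 mmol/L.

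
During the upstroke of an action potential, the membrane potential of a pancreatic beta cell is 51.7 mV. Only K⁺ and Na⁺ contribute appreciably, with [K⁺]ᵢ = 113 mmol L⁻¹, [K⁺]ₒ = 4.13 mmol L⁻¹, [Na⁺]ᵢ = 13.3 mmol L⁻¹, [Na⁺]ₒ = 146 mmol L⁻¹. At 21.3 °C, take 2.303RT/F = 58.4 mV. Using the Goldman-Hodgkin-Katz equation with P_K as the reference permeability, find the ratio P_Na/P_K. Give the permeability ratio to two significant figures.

Let α = P_Na/P_K. GHK: Vm = 58.4·log₁₀[(Kₒ + α·Naₒ)/(Kᵢ + α·Naᵢ)].
10^(Vm/58.4) = 10^(51.7/58.4) = 7.6785
So 7.6785·(Kᵢ + α·Naᵢ) = Kₒ + α·Naₒ → α = (7.6785·113.0 − 4.13) / (146.0 − 7.6785·13.3)
α = (867.7 − 4.13) / (146.0 − 102.1) = 863.5/43.88 = 19.68

20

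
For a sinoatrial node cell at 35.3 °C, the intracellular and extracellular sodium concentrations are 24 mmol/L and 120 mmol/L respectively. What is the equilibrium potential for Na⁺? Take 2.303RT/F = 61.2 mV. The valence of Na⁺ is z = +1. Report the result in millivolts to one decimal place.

42.8 mV

E = (61.2/z) · log₁₀([Na⁺]_out/[Na⁺]_in) with z = +1.
= (61.2/1) · log₁₀(120/24) = 61.20 · log₁₀(5)
= 61.20 · (0.6990) = 42.78 mV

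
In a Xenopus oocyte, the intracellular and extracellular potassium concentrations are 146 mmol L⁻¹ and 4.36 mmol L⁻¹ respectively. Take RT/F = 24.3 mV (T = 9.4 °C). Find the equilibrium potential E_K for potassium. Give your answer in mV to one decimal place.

E = (24.3/z) · ln([K⁺]_out/[K⁺]_in) with z = +1.
= (24.3/1) · ln(4.36/146) = 24.30 · ln(0.02986)
= 24.30 · (-3.5111) = -85.32 mV

-85.3 mV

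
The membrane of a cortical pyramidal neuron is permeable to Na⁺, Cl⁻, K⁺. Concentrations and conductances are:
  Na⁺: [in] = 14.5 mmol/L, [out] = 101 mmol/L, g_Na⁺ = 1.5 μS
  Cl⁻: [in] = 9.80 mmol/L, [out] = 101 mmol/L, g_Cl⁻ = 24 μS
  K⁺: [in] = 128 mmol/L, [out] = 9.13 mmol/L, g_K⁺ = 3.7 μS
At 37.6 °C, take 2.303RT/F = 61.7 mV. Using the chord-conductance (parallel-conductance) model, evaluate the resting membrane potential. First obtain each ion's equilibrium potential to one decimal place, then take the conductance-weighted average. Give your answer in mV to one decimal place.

-57.7 mV

E_Na⁺ = (61.7/1)·log₁₀(101/14.5) = 52.0 mV
E_Cl⁻ = (61.7/-1)·log₁₀(101/9.80) = -62.5 mV
E_K⁺ = (61.7/1)·log₁₀(9.13/128) = -70.8 mV
Vm = (Σ gᵢEᵢ)/(Σ gᵢ) = (1.5·52.0 + 24·-62.5 + 3.7·-70.8) / (1.5 + 24 + 3.7)
= -1683.96 / 29.2 = -57.67 mV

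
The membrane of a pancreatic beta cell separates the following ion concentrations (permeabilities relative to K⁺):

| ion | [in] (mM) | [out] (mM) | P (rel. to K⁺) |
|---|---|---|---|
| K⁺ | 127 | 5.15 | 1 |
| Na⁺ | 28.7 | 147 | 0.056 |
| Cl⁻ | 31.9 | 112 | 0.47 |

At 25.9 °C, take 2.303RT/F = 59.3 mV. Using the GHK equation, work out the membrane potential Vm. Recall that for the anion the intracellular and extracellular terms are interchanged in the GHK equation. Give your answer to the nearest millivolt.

-48 mV

Vm = 59.3 · log₁₀[(Σ P·[cation]ₒ + Σ P·[anion]ᵢ) / (Σ P·[cation]ᵢ + Σ P·[anion]ₒ)]
Numerator = 1×5.15 + 0.056×147 + 0.47×31.9 = 28.38
Denominator = 1×127 + 0.056×28.7 + 0.47×112 = 181.2
Vm = 59.3 · log₁₀(0.15655) = 59.3 × (-0.8053) = -47.76 mV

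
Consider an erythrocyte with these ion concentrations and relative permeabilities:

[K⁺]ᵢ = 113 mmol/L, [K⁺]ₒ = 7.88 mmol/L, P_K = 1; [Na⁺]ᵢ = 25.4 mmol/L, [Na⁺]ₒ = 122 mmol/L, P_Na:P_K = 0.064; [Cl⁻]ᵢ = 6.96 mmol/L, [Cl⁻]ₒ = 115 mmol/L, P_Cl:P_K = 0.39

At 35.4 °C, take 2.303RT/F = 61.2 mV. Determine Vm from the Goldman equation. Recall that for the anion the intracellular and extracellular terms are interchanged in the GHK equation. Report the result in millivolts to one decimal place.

-57.4 mV

Vm = 61.2 · log₁₀[(Σ P·[cation]ₒ + Σ P·[anion]ᵢ) / (Σ P·[cation]ᵢ + Σ P·[anion]ₒ)]
Numerator = 1×7.88 + 0.064×122 + 0.39×6.96 = 18.4
Denominator = 1×113 + 0.064×25.4 + 0.39×115 = 159.5
Vm = 61.2 · log₁₀(0.11539) = 61.2 × (-0.9378) = -57.39 mV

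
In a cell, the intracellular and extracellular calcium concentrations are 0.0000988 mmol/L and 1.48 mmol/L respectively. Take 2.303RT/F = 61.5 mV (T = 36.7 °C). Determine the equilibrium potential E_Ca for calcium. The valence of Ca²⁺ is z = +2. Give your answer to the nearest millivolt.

128 mV

E = (61.5/z) · log₁₀([Ca²⁺]_out/[Ca²⁺]_in) with z = +2.
= (61.5/2) · log₁₀(1.48/0.0000988) = 30.75 · log₁₀(1.498e+04)
= 30.75 · (4.1755) = 128.40 mV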